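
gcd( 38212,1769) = 1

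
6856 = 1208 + 5648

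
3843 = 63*61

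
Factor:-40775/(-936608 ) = 2^( - 5 )*5^2*7^1*233^1 * 29269^(  -  1)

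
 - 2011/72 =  - 2011/72 = -27.93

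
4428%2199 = 30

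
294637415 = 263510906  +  31126509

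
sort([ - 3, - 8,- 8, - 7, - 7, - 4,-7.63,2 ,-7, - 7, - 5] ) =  [ - 8,- 8,- 7.63, - 7, - 7, - 7, - 7, - 5, - 4, - 3 , 2]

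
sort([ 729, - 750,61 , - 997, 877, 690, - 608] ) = [  -  997, - 750, - 608,61 , 690,729, 877] 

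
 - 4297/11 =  - 4297/11 = - 390.64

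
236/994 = 118/497 = 0.24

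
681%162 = 33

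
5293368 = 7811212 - 2517844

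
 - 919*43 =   -  39517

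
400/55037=400/55037 = 0.01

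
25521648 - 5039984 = 20481664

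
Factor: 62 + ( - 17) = 45 = 3^2*5^1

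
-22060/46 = - 480 + 10/23 = - 479.57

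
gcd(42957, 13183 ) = 1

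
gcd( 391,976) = 1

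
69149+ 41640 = 110789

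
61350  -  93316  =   - 31966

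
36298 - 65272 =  - 28974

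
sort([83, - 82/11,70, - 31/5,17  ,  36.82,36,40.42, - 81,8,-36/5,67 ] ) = [ - 81, - 82/11, - 36/5, - 31/5 , 8,17,  36,36.82 , 40.42,67,70,83 ] 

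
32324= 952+31372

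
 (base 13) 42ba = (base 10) 9279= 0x243F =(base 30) a99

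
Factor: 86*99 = 2^1*3^2 * 11^1*43^1 = 8514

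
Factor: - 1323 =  - 3^3*7^2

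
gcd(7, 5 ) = 1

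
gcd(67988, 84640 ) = 92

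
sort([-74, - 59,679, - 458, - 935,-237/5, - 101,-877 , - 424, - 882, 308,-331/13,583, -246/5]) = [ - 935, - 882,  -  877 ,-458,-424, - 101,- 74, - 59, - 246/5, - 237/5, - 331/13, 308, 583,679]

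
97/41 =97/41 = 2.37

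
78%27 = 24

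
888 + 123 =1011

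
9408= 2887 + 6521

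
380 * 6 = 2280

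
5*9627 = 48135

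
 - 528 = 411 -939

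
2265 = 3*755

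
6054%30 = 24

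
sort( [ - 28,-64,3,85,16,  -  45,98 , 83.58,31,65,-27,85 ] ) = [ - 64  , - 45, - 28, - 27,3,16, 31,65,83.58, 85,85,98]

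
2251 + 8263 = 10514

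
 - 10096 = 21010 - 31106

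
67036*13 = 871468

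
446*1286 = 573556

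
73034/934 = 36517/467 = 78.19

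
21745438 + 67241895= 88987333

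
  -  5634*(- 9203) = 51849702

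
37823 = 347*109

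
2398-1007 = 1391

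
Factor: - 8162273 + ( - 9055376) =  - 17217649^1 = - 17217649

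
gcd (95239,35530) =1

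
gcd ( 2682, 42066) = 18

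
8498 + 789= 9287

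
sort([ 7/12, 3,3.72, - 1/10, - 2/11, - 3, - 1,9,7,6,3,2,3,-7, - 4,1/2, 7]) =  [-7,-4, - 3, - 1 , - 2/11, - 1/10, 1/2,7/12,2,3,3,3 , 3.72,6,7,7,9 ]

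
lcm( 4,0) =0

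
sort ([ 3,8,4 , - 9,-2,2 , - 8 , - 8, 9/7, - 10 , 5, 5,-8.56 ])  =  [-10, - 9 , - 8.56, - 8, -8 ,- 2, 9/7,2 , 3, 4,5, 5, 8] 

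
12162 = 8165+3997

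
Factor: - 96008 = -2^3*11^1*1091^1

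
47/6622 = 47/6622 =0.01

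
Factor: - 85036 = - 2^2*7^1*3037^1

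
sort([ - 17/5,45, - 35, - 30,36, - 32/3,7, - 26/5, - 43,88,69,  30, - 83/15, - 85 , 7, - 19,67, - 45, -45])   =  [  -  85, - 45, - 45, - 43, - 35,-30, - 19, - 32/3 , - 83/15, - 26/5, - 17/5, 7 , 7, 30,  36,45, 67, 69 , 88] 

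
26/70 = 13/35  =  0.37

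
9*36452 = 328068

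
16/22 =8/11  =  0.73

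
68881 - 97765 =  - 28884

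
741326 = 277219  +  464107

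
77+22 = 99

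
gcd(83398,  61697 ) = 1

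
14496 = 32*453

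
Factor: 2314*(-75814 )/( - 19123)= 13494892/1471 = 2^2*89^1*1471^( - 1) *37907^1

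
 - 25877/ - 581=44 + 313/581 = 44.54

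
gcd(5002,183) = 61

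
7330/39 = 7330/39 = 187.95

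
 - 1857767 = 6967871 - 8825638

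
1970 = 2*985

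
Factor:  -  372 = -2^2*3^1*31^1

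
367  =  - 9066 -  -9433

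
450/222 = 75/37=2.03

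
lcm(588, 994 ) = 41748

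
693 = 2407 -1714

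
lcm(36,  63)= 252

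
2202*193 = 424986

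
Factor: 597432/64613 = 2^3*3^1 *11^1 * 31^1*73^1*64613^( - 1)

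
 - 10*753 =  - 7530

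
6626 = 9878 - 3252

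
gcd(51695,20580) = 245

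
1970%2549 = 1970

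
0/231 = 0 =0.00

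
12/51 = 4/17 = 0.24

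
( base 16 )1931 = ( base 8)14461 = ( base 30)74T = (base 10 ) 6449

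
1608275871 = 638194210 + 970081661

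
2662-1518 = 1144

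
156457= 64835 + 91622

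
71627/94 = 761+93/94 = 761.99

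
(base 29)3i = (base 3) 10220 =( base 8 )151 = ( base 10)105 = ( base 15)70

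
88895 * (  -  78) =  - 6933810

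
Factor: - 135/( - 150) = 9/10 = 2^ ( - 1) *3^2*5^ ( - 1)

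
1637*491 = 803767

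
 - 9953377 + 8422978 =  -1530399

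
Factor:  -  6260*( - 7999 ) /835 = 2^2 *19^1*167^( - 1)*313^1*421^1 = 10014748/167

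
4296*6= 25776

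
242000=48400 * 5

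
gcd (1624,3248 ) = 1624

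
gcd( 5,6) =1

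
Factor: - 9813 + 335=-2^1*7^1*677^1 =- 9478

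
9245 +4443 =13688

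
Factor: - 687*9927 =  - 6819849= - 3^3*229^1*1103^1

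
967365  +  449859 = 1417224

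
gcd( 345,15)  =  15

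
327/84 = 3+ 25/28 = 3.89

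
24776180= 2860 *8663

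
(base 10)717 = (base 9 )876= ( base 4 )23031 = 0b1011001101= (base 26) 11F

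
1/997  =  1/997 = 0.00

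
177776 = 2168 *82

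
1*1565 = 1565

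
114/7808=57/3904 = 0.01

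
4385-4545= - 160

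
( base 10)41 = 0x29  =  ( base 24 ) 1H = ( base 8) 51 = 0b101001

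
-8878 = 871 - 9749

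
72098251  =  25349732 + 46748519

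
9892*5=49460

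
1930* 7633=14731690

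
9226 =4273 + 4953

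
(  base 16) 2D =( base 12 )39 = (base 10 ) 45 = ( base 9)50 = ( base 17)2B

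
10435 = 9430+1005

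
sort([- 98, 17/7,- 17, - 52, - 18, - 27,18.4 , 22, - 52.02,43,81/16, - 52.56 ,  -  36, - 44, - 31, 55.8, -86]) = [ - 98, - 86, - 52.56, - 52.02, - 52, - 44, - 36, - 31, - 27, - 18, - 17, 17/7, 81/16, 18.4, 22,43, 55.8]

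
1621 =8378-6757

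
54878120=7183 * 7640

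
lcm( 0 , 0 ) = 0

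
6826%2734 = 1358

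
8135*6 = 48810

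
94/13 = 7+3/13 = 7.23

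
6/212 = 3/106 = 0.03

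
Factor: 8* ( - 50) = -2^4*5^2 = - 400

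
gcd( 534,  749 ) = 1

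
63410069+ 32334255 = 95744324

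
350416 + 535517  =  885933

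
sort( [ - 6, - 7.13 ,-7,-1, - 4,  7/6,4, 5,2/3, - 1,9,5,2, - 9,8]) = [ - 9 , - 7.13,- 7, - 6,-4,  -  1, - 1,2/3, 7/6, 2,  4, 5,  5, 8, 9 ]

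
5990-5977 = 13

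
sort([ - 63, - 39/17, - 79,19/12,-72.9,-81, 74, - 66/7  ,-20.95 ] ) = [ - 81, - 79,  -  72.9,- 63, -20.95, - 66/7,-39/17,19/12, 74]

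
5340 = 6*890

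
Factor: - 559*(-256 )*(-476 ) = - 68117504 = - 2^10 * 7^1*13^1*17^1*43^1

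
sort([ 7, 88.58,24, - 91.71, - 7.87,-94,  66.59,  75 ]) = [ - 94,- 91.71, - 7.87,7, 24, 66.59,75,88.58]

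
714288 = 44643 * 16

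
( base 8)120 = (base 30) 2K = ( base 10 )80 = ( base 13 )62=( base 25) 35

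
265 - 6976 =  - 6711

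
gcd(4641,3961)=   17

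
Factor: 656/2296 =2/7 =2^1*7^( - 1 )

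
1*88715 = 88715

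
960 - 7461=-6501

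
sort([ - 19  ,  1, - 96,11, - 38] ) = [  -  96, - 38, - 19, 1 , 11 ]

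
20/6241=20/6241 = 0.00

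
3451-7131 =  - 3680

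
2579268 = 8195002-5615734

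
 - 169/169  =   - 1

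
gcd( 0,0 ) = 0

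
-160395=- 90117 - 70278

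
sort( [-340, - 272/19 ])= [  -  340,- 272/19 ]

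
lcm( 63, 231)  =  693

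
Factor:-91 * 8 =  - 728 = -2^3*7^1*13^1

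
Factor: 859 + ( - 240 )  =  619 = 619^1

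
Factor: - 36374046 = - 2^1*3^1 *6062341^1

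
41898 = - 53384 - - 95282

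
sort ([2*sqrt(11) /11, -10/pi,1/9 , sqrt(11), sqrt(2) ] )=[ - 10/pi,1/9,2*sqrt(11)/11,sqrt( 2),sqrt( 11) ]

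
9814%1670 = 1464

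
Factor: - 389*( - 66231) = 25763859  =  3^3*11^1 * 223^1*389^1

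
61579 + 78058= 139637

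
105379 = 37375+68004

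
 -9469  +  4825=-4644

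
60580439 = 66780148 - 6199709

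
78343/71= 78343/71 = 1103.42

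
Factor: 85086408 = 2^3*3^1* 11^1*19^1*16963^1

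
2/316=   1/158 = 0.01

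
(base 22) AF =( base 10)235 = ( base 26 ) 91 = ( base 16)EB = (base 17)DE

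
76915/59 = 76915/59= 1303.64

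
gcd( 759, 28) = 1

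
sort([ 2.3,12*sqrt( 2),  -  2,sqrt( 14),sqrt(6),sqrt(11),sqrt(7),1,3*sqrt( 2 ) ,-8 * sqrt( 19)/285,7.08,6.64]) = [-2,-8*sqrt( 19) /285,1,2.3,sqrt( 6), sqrt( 7), sqrt(11),  sqrt( 14 ),3*sqrt( 2),  6.64,7.08, 12*sqrt( 2 )] 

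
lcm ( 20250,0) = 0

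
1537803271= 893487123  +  644316148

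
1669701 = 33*50597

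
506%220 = 66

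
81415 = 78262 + 3153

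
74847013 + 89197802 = 164044815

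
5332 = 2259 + 3073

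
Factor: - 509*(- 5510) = 2^1*5^1*19^1*29^1*509^1 = 2804590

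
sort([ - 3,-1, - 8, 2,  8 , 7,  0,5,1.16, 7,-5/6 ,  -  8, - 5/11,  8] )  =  [-8, - 8, - 3, -1,-5/6,-5/11,0,1.16,  2, 5,  7, 7 , 8,8]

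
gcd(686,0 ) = 686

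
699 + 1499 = 2198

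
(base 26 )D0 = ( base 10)338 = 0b101010010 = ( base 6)1322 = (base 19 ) HF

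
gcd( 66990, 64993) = 1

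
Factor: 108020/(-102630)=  - 982/933 = - 2^1*3^( - 1)*311^ ( - 1 )*491^1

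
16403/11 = 16403/11 = 1491.18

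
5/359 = 5/359 = 0.01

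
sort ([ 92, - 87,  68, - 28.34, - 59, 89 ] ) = [ -87, - 59, - 28.34,68, 89, 92 ]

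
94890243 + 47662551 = 142552794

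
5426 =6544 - 1118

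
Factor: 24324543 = 3^6*61^1*547^1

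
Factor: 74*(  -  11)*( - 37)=2^1*11^1*37^2= 30118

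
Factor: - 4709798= - 2^1*2354899^1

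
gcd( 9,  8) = 1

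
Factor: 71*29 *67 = 137953=29^1*67^1 * 71^1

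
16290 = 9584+6706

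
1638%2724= 1638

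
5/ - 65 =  - 1/13 = - 0.08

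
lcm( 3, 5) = 15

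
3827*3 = 11481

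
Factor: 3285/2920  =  2^( - 3)*3^2=9/8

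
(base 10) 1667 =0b11010000011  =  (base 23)33B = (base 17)5D1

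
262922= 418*629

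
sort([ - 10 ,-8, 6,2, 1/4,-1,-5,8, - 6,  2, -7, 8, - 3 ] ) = [ - 10,-8,-7,-6, - 5,- 3 , - 1, 1/4, 2, 2,6, 8, 8 ]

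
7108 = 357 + 6751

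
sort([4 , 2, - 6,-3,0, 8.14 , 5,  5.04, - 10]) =[ - 10, - 6,-3, 0, 2, 4, 5, 5.04, 8.14] 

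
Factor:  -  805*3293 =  - 2650865 = -5^1 * 7^1*23^1*37^1*  89^1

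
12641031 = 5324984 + 7316047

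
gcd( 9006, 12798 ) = 474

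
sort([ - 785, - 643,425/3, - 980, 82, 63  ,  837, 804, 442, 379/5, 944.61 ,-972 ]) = [  -  980, - 972,  -  785,-643,  63,379/5, 82,425/3, 442, 804, 837, 944.61] 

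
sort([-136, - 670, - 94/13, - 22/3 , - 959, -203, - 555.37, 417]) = [-959,- 670, - 555.37, - 203 , - 136,-22/3, - 94/13 , 417]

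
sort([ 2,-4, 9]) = [ -4,2, 9]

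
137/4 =137/4=34.25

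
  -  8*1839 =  - 14712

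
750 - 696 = 54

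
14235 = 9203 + 5032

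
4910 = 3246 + 1664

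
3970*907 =3600790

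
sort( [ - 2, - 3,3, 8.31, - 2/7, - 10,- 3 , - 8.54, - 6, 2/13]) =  [-10,- 8.54, - 6, - 3, - 3, - 2, - 2/7,2/13, 3, 8.31] 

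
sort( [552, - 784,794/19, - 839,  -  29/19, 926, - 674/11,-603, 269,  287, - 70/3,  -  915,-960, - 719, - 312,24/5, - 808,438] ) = [-960, - 915,-839, - 808, - 784 , - 719,- 603,-312,-674/11,-70/3,-29/19,24/5, 794/19,269, 287,438, 552, 926 ] 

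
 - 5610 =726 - 6336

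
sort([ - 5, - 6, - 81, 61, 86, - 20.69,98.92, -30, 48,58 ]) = [ - 81,-30,-20.69, - 6, - 5, 48, 58, 61, 86, 98.92]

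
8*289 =2312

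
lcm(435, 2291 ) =34365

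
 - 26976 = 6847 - 33823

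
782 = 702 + 80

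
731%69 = 41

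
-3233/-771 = 4 + 149/771 = 4.19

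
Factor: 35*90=2^1*3^2*5^2*7^1  =  3150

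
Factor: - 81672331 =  - 13^1*6282487^1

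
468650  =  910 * 515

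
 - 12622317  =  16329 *( - 773)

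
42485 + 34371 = 76856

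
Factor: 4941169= 17^1 *290657^1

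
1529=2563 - 1034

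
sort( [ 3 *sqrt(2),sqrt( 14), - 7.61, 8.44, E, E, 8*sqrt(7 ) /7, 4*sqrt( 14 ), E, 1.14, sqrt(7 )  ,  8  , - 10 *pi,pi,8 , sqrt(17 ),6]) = [ - 10*pi, - 7.61,  1.14, sqrt(7), E, E, E, 8*sqrt( 7)/7, pi, sqrt(14), sqrt( 17 ),3*sqrt( 2), 6, 8,  8,  8.44, 4*sqrt(14 )]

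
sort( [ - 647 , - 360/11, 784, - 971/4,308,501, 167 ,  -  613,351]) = [-647, - 613, - 971/4, - 360/11,167 , 308, 351,501,  784]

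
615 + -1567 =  - 952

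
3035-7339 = -4304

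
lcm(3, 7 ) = 21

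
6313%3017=279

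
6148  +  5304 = 11452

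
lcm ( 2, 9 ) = 18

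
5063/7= 5063/7=723.29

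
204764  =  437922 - 233158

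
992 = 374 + 618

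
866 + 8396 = 9262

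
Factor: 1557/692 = 2^ ( - 2)*3^2  =  9/4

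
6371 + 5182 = 11553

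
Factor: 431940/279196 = 345/223 = 3^1*5^1 * 23^1*223^( - 1) 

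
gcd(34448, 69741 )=1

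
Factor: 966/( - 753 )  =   -322/251 =- 2^1 * 7^1*23^1*251^( - 1 ) 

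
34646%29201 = 5445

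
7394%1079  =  920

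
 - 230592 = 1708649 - 1939241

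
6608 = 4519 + 2089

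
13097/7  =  1871 =1871.00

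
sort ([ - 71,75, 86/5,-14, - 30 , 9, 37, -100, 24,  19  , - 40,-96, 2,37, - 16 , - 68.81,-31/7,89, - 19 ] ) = [ - 100, - 96,-71, - 68.81, - 40, - 30, - 19 , - 16, - 14, - 31/7, 2,9, 86/5, 19, 24, 37, 37, 75,89]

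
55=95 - 40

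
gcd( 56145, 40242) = 57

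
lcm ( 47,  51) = 2397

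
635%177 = 104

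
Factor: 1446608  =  2^4*23^1*3931^1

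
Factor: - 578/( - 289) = 2 = 2^1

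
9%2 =1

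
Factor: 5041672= 2^3 * 73^1*89^1 * 97^1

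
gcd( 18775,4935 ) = 5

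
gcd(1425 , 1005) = 15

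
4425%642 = 573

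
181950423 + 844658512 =1026608935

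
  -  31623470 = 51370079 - 82993549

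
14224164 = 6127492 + 8096672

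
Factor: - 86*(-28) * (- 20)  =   - 48160 = - 2^5 *5^1* 7^1 * 43^1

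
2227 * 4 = 8908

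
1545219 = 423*3653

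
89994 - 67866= 22128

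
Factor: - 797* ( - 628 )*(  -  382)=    - 191197112 = - 2^3*157^1 *191^1*797^1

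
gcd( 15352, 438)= 2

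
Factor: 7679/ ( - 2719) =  - 7^1*1097^1*2719^(-1 ) 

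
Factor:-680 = -2^3*5^1*17^1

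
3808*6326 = 24089408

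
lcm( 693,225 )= 17325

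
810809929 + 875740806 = 1686550735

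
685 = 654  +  31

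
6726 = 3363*2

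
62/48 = 31/24  =  1.29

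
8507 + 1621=10128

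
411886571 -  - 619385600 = 1031272171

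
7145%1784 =9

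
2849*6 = 17094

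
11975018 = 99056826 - 87081808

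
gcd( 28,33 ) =1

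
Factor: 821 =821^1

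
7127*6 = 42762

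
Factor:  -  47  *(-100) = 2^2  *5^2 * 47^1  =  4700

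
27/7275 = 9/2425 = 0.00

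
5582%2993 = 2589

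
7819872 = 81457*96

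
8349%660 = 429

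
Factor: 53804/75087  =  2^2*3^ ( - 6) * 103^( - 1 )*13451^1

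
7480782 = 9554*783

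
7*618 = 4326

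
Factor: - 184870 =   -  2^1 * 5^1*7^1 * 19^1*139^1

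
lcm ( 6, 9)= 18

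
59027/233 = 59027/233 = 253.33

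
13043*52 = 678236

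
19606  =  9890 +9716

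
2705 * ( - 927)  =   -2507535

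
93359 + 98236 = 191595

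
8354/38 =219  +  16/19=219.84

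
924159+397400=1321559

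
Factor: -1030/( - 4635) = 2^1 * 3^( - 2) = 2/9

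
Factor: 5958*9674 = 2^2 *3^2*7^1*331^1*691^1 = 57637692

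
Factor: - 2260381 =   -  43^1*52567^1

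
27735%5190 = 1785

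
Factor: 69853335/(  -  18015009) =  - 5^1*73^1*103^( - 1 )*173^( -1)*337^( - 1)*63793^1= - 23284445/6005003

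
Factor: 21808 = 2^4*29^1*47^1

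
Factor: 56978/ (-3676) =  - 2^( - 1 )*31^1 = - 31/2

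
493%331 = 162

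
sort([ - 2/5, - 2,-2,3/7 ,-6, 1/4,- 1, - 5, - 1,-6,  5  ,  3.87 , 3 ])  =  [-6 ,-6, - 5,-2,-2, - 1, - 1,-2/5,1/4, 3/7,3 , 3.87, 5 ]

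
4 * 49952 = 199808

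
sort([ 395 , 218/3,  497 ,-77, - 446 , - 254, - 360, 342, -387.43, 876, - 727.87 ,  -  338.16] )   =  [ - 727.87,  -  446, - 387.43  , - 360, - 338.16, - 254, - 77,218/3 , 342,  395 , 497,876] 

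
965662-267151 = 698511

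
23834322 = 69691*342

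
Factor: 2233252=2^2*7^1*47^1 * 1697^1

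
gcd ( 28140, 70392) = 84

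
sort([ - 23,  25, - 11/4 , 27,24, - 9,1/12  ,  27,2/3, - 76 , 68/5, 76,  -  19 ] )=[-76, - 23,-19, - 9, -11/4, 1/12, 2/3, 68/5,24,25,27, 27,76 ] 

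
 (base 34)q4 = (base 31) sk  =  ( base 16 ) 378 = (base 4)31320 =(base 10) 888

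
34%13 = 8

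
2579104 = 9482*272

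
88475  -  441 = 88034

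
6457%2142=31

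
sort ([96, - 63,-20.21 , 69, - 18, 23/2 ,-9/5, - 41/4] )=[ - 63, - 20.21,-18,  -  41/4,-9/5,23/2, 69, 96 ] 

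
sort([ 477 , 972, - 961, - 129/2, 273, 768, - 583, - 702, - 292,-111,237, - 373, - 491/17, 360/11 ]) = [ - 961, - 702, - 583, - 373, - 292, - 111, - 129/2, - 491/17, 360/11, 237, 273, 477, 768,972 ]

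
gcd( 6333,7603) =1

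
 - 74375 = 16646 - 91021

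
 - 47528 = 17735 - 65263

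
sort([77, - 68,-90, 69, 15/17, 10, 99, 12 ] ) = [ - 90, - 68 , 15/17, 10, 12,69, 77, 99] 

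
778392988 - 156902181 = 621490807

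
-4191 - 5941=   -10132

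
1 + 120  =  121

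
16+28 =44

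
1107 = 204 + 903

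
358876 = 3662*98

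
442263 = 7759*57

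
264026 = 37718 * 7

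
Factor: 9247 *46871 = 433416137 = 7^1*11^1 * 1321^1  *  4261^1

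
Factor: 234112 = 2^7*31^1 * 59^1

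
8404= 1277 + 7127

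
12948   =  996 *13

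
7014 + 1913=8927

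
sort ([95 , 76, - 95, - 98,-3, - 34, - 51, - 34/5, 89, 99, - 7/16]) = [ - 98,-95,-51  ,  -  34, - 34/5, - 3, - 7/16,  76, 89,  95, 99]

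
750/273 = 250/91 = 2.75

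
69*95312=6576528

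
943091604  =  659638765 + 283452839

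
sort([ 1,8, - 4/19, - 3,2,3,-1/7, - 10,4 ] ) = [ - 10,-3,  -  4/19,  -  1/7,1, 2 , 3,4, 8 ] 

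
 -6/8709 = -2/2903  =  -0.00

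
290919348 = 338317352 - 47398004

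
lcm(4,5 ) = 20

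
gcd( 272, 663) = 17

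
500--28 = 528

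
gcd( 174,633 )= 3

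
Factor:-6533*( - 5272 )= 34441976=2^3*47^1* 139^1 *659^1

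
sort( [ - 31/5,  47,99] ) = [ - 31/5,47, 99]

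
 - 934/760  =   - 2+ 293/380 = - 1.23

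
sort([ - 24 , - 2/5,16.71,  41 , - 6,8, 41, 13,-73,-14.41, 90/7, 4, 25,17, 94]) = [-73 , - 24, - 14.41, - 6, - 2/5, 4,8, 90/7, 13, 16.71, 17, 25, 41,41, 94 ]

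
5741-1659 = 4082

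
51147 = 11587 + 39560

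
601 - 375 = 226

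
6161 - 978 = 5183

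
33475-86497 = -53022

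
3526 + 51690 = 55216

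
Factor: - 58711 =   -  58711^1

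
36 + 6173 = 6209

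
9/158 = 9/158 = 0.06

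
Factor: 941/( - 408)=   -  2^(-3)*3^( -1 )*17^( -1)*941^1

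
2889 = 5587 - 2698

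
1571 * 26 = 40846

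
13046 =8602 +4444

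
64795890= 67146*965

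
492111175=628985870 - 136874695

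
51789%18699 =14391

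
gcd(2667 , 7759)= 1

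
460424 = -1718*( -268)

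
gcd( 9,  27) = 9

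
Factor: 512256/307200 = 2^( - 4 )*5^( - 2)*23^1*29^1 =667/400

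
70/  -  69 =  - 2 + 68/69 = - 1.01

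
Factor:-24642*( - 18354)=452279268  =  2^2*3^3*7^1*19^1*23^1 * 37^2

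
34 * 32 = 1088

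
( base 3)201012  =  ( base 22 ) 11c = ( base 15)248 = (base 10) 518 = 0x206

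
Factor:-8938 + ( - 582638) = -2^3 * 3^1*157^2 = - 591576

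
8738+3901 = 12639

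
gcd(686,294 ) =98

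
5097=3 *1699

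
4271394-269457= 4001937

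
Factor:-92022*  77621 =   -  2^1 * 3^1 * 7^2 * 313^1*77621^1 = - 7142839662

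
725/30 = 24+1/6 = 24.17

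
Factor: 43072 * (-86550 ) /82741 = -2^7  *  3^1*5^2*97^( - 1) * 577^1 *673^1*853^( - 1 ) = -3727881600/82741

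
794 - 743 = 51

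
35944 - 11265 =24679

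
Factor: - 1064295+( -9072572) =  - 10136867 = - 13^1 * 419^1*1861^1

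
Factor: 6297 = 3^1 * 2099^1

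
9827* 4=39308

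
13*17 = 221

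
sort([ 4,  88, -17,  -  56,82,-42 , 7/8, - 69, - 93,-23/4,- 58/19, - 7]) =[ -93, - 69, - 56, - 42 , - 17, - 7, - 23/4 , - 58/19,7/8, 4,82,88] 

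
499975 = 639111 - 139136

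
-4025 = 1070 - 5095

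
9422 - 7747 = 1675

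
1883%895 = 93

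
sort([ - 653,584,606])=[ - 653,584,606 ]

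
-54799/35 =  - 54799/35 = -1565.69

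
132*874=115368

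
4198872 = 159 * 26408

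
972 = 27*36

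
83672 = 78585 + 5087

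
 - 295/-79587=295/79587 = 0.00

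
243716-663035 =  - 419319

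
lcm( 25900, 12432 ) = 310800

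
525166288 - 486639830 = 38526458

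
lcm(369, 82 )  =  738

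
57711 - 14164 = 43547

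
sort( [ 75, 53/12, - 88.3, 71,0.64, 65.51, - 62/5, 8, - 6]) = [ - 88.3, - 62/5,-6, 0.64, 53/12, 8, 65.51, 71, 75] 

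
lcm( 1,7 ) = 7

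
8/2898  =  4/1449 = 0.00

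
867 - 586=281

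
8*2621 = 20968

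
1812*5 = 9060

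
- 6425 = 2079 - 8504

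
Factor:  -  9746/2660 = -4873/1330= - 2^ (- 1 )*5^( - 1 ) *7^( - 1 )*11^1*19^(  -  1 ) * 443^1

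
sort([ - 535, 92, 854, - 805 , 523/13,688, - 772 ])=[ - 805, - 772,  -  535, 523/13, 92,  688, 854] 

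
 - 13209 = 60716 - 73925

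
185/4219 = 185/4219 = 0.04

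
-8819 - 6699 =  - 15518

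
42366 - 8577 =33789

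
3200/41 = 78+2/41 = 78.05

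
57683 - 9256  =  48427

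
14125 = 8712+5413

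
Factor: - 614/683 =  - 2^1*307^1*683^(-1 )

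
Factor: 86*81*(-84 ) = -2^3*3^5*7^1*43^1= -585144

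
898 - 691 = 207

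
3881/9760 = 3881/9760 = 0.40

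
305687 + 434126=739813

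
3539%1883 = 1656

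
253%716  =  253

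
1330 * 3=3990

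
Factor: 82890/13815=6 =2^1*3^1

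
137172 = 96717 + 40455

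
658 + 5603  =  6261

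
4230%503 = 206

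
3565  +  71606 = 75171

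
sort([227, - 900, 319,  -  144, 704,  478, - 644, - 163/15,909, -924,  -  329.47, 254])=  [ - 924, - 900, - 644, - 329.47,-144,- 163/15,  227 , 254, 319,478, 704,909 ]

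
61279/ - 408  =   - 61279/408= -150.19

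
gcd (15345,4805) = 155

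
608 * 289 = 175712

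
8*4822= 38576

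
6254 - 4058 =2196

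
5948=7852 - 1904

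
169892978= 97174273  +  72718705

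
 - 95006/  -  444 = 213 + 217/222 = 213.98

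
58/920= 29/460 = 0.06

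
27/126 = 3/14 = 0.21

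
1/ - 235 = -1/235= - 0.00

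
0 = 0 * 476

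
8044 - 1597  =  6447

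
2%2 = 0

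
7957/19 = 7957/19= 418.79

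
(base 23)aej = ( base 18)H6F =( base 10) 5631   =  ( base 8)12777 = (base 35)4kv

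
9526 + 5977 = 15503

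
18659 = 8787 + 9872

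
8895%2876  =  267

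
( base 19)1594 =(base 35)77j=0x2287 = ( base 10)8839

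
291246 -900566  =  -609320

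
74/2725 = 74/2725 = 0.03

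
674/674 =1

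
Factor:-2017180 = - 2^2*5^1*11^1*53^1*173^1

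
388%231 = 157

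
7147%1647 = 559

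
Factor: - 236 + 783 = 547^1 =547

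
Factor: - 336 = -2^4*3^1*7^1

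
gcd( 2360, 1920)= 40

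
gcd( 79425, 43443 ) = 9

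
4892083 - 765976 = 4126107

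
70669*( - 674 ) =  - 47630906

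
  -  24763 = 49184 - 73947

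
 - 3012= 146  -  3158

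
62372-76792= - 14420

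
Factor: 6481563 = 3^1*11^1*59^1*3329^1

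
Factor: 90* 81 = 7290 = 2^1*3^6*5^1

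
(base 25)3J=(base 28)3A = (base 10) 94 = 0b1011110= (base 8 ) 136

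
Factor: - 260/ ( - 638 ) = 130/319 = 2^1 * 5^1 * 11^( - 1 )*13^1 * 29^(-1)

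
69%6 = 3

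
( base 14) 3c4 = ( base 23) 1a1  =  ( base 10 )760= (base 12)534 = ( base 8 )1370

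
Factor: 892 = 2^2*223^1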